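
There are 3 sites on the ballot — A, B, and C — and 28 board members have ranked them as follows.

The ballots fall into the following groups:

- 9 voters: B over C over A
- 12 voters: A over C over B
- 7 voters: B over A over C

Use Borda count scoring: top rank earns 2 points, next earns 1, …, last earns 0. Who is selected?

Borda scores:
  A: 9·0 + 12·2 + 7·1 = 31
  B: 9·2 + 12·0 + 7·2 = 32
  C: 9·1 + 12·1 + 7·0 = 21
B has the highest total.

B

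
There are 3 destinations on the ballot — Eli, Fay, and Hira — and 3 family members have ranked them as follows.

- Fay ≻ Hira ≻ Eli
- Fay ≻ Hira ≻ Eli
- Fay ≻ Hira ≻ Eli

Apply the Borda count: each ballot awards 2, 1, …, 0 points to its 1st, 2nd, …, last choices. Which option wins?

Borda scores:
  Eli: 0 + 0 + 0 = 0
  Fay: 2 + 2 + 2 = 6
  Hira: 1 + 1 + 1 = 3
Fay has the highest total.

Fay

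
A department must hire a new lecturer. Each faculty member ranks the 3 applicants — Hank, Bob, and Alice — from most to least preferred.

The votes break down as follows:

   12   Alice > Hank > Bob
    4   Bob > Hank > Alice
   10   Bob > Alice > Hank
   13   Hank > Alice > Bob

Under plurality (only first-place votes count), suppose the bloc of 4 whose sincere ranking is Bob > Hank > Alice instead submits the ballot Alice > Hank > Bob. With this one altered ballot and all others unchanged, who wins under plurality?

First-place totals with the altered ballot: Hank 13, Bob 10, Alice 16.
The switch changes the winner from Bob to Alice.

Alice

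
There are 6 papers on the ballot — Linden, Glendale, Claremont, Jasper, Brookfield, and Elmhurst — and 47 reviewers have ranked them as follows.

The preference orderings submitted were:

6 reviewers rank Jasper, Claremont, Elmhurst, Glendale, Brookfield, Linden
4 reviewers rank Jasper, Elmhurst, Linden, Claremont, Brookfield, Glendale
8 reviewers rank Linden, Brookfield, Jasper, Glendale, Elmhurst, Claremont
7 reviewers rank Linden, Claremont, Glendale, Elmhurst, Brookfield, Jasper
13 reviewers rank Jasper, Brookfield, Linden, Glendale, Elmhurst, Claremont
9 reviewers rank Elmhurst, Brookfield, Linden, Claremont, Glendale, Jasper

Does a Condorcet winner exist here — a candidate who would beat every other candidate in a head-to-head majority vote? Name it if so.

None — there is no Condorcet winner

Head-to-head results (47 voters total):
Linden vs Glendale: Linden wins 41–6.
Linden vs Claremont: Linden wins 41–6.
Linden vs Jasper: Linden wins 24–23.
Linden vs Brookfield: Brookfield wins 28–19.
Linden vs Elmhurst: Linden wins 28–19.
Glendale vs Claremont: Claremont wins 26–21.
Glendale vs Jasper: Jasper wins 31–16.
Glendale vs Brookfield: Brookfield wins 34–13.
Glendale vs Elmhurst: Glendale wins 28–19.
Claremont vs Jasper: Jasper wins 31–16.
Claremont vs Brookfield: Brookfield wins 30–17.
Claremont vs Elmhurst: Elmhurst wins 34–13.
Jasper vs Brookfield: Brookfield wins 24–23.
Jasper vs Elmhurst: Jasper wins 31–16.
Brookfield vs Elmhurst: Elmhurst wins 26–21.
No candidate beats all others: Linden beats Elmhurst beats Brookfield beats Linden, a majority cycle.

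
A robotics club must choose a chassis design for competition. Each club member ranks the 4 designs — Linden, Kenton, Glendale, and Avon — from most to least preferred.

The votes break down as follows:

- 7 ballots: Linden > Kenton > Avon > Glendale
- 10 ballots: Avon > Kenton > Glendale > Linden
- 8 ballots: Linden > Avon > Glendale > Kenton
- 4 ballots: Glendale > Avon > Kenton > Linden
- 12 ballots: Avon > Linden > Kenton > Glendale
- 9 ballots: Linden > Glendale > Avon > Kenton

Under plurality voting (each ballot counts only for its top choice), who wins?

First-place vote totals:
  Linden: 24
  Kenton: 0
  Glendale: 4
  Avon: 22
Linden has the most first-place votes.

Linden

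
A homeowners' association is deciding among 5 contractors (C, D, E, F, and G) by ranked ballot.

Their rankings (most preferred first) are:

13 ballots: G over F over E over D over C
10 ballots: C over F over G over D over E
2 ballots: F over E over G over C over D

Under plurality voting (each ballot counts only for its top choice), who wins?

First-place vote totals:
  C: 10
  D: 0
  E: 0
  F: 2
  G: 13
G has the most first-place votes.

G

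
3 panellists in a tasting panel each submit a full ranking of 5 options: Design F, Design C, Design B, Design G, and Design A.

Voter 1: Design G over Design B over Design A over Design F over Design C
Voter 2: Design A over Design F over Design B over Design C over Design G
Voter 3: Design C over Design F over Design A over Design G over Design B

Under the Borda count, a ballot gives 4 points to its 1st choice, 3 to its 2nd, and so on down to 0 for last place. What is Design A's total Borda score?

Borda scores:
  Design F: 1 + 3 + 3 = 7
  Design C: 0 + 1 + 4 = 5
  Design B: 3 + 2 + 0 = 5
  Design G: 4 + 0 + 1 = 5
  Design A: 2 + 4 + 2 = 8

8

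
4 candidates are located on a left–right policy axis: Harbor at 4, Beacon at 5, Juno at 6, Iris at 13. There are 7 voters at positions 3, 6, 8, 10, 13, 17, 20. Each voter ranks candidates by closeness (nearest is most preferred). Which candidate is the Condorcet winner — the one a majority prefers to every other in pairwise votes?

With single-peaked preferences on a line, the Condorcet winner is the candidate closest to the median voter.
The median voter (position 10) is closest to Iris at 13.
Check: Iris vs Harbor — voters closer to Iris: 4 of 7.

Iris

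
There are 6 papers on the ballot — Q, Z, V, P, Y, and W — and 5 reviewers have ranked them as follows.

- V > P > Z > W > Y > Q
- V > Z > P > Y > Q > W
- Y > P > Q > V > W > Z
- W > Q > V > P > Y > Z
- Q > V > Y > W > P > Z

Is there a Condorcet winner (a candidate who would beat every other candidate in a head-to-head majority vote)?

No

Head-to-head results (5 voters total):
Q vs Z: Q wins 3–2.
Q vs V: Q wins 3–2.
Q vs P: P wins 3–2.
Q vs Y: Y wins 3–2.
Q vs W: Q wins 3–2.
Z vs V: V wins 5–0.
Z vs P: P wins 4–1.
Z vs Y: Y wins 3–2.
Z vs W: W wins 3–2.
V vs P: V wins 4–1.
V vs Y: V wins 4–1.
V vs W: V wins 4–1.
P vs Y: P wins 3–2.
P vs W: P wins 3–2.
Y vs W: Y wins 3–2.
No candidate beats all others: Q beats V beats P beats Q, a majority cycle.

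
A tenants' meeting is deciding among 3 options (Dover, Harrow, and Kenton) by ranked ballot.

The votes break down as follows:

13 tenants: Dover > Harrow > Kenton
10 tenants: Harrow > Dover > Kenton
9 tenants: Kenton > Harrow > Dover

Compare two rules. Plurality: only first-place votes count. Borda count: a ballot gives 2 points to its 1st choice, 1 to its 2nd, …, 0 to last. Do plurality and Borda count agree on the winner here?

No

Plurality first-place counts: Dover 13, Harrow 10, Kenton 9 → Dover.
Borda totals: Dover 36, Harrow 42, Kenton 18 → Harrow.
The two rules disagree: plurality picks Dover, Borda picks Harrow.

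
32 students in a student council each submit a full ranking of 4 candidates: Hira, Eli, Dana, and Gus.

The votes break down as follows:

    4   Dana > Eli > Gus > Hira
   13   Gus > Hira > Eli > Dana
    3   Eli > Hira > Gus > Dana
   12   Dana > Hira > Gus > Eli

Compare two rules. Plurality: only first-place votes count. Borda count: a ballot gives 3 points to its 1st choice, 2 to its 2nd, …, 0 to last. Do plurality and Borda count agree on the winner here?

No

Plurality first-place counts: Hira 0, Eli 3, Dana 16, Gus 13 → Dana.
Borda totals: Hira 56, Eli 30, Dana 48, Gus 58 → Gus.
The two rules disagree: plurality picks Dana, Borda picks Gus.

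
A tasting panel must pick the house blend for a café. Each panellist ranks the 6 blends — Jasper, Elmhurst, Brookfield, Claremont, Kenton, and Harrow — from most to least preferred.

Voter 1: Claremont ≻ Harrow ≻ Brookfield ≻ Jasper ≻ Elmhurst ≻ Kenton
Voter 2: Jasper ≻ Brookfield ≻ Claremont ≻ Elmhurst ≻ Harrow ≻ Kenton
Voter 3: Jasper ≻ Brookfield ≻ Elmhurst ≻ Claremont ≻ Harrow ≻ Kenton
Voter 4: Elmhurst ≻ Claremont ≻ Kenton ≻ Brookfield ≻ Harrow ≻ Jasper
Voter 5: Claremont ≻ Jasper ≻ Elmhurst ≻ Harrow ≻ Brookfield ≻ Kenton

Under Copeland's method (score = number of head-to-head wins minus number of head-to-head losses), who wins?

Pairwise results:
  Jasper vs Elmhurst: Jasper wins 4–1.
  Jasper vs Brookfield: Jasper wins 3–2.
  Jasper vs Claremont: Claremont wins 3–2.
  Jasper vs Kenton: Jasper wins 4–1.
  Jasper vs Harrow: Jasper wins 3–2.
  Elmhurst vs Brookfield: Brookfield wins 3–2.
  Elmhurst vs Claremont: Claremont wins 3–2.
  Elmhurst vs Kenton: Elmhurst wins 5–0.
  Elmhurst vs Harrow: Elmhurst wins 4–1.
  Brookfield vs Claremont: Claremont wins 3–2.
  Brookfield vs Kenton: Brookfield wins 4–1.
  Brookfield vs Harrow: Brookfield wins 3–2.
  Claremont vs Kenton: Claremont wins 5–0.
  Claremont vs Harrow: Claremont wins 5–0.
  Kenton vs Harrow: Harrow wins 4–1.
Copeland scores (wins − losses):
  Jasper: 4 − 1 = 3
  Elmhurst: 2 − 3 = -1
  Brookfield: 3 − 2 = 1
  Claremont: 5 − 0 = 5
  Kenton: 0 − 5 = -5
  Harrow: 1 − 4 = -3
Claremont has the best Copeland score.

Claremont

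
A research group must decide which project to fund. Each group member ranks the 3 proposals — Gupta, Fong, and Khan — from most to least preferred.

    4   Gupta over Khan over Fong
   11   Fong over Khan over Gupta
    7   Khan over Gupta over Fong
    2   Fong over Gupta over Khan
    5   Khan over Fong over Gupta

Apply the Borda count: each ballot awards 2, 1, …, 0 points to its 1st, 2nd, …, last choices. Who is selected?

Khan

Borda scores:
  Gupta: 4·2 + 11·0 + 7·1 + 2·1 + 5·0 = 17
  Fong: 4·0 + 11·2 + 7·0 + 2·2 + 5·1 = 31
  Khan: 4·1 + 11·1 + 7·2 + 2·0 + 5·2 = 39
Khan has the highest total.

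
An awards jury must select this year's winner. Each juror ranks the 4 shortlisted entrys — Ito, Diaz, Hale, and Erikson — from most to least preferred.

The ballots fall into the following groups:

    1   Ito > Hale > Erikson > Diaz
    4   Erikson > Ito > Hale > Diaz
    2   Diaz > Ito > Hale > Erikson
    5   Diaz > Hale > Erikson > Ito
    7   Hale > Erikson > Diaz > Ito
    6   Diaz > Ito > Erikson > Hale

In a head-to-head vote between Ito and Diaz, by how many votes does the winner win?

15

Ballots ranking Ito above Diaz: 1+4 = 5.
Ballots ranking Diaz above Ito: 2+5+7+6 = 20.
Diaz wins 20–5, a margin of 15.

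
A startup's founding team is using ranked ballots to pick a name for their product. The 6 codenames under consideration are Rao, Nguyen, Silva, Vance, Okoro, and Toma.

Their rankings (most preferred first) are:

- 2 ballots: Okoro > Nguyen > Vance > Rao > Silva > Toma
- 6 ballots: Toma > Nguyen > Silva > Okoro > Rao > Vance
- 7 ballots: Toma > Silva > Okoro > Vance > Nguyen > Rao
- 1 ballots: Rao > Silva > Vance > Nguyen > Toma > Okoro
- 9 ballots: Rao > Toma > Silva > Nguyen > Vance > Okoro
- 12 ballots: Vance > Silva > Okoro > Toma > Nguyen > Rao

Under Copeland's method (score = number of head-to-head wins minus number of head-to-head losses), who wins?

Pairwise results:
  Rao vs Nguyen: Nguyen wins 27–10.
  Rao vs Silva: Silva wins 25–12.
  Rao vs Vance: Vance wins 21–16.
  Rao vs Okoro: Okoro wins 27–10.
  Rao vs Toma: Toma wins 25–12.
  Nguyen vs Silva: Silva wins 29–8.
  Nguyen vs Vance: Vance wins 20–17.
  Nguyen vs Okoro: Okoro wins 21–16.
  Nguyen vs Toma: Toma wins 34–3.
  Silva vs Vance: Silva wins 23–14.
  Silva vs Okoro: Silva wins 35–2.
  Silva vs Toma: Toma wins 22–15.
  Vance vs Okoro: Vance wins 22–15.
  Vance vs Toma: Toma wins 22–15.
  Okoro vs Toma: Toma wins 23–14.
Copeland scores (wins − losses):
  Rao: 0 − 5 = -5
  Nguyen: 1 − 4 = -3
  Silva: 4 − 1 = 3
  Vance: 3 − 2 = 1
  Okoro: 2 − 3 = -1
  Toma: 5 − 0 = 5
Toma has the best Copeland score.

Toma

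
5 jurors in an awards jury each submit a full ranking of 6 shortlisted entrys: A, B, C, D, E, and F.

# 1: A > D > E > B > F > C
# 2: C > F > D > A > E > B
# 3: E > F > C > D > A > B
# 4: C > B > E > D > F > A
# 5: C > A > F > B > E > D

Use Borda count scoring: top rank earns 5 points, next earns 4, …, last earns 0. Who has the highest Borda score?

Borda scores:
  A: 5 + 2 + 1 + 0 + 4 = 12
  B: 2 + 0 + 0 + 4 + 2 = 8
  C: 0 + 5 + 3 + 5 + 5 = 18
  D: 4 + 3 + 2 + 2 + 0 = 11
  E: 3 + 1 + 5 + 3 + 1 = 13
  F: 1 + 4 + 4 + 1 + 3 = 13
C has the highest total.

C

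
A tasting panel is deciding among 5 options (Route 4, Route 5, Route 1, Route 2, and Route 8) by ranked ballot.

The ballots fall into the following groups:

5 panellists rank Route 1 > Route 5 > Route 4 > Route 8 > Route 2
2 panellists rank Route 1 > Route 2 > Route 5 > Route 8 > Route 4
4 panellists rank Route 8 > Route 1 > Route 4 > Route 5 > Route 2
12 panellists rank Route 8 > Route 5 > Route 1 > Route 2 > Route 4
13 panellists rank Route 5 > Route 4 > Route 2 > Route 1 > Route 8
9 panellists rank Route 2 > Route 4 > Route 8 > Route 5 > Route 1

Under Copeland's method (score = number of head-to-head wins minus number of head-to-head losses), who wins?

Route 5

Pairwise results:
  Route 4 vs Route 5: Route 5 wins 32–13.
  Route 4 vs Route 1: Route 1 wins 23–22.
  Route 4 vs Route 2: Route 2 wins 23–22.
  Route 4 vs Route 8: Route 4 wins 27–18.
  Route 5 vs Route 1: Route 5 wins 34–11.
  Route 5 vs Route 2: Route 5 wins 34–11.
  Route 5 vs Route 8: Route 8 wins 25–20.
  Route 1 vs Route 2: Route 1 wins 23–22.
  Route 1 vs Route 8: Route 8 wins 25–20.
  Route 2 vs Route 8: Route 2 wins 24–21.
Copeland scores (wins − losses):
  Route 4: 1 − 3 = -2
  Route 5: 3 − 1 = 2
  Route 1: 2 − 2 = 0
  Route 2: 2 − 2 = 0
  Route 8: 2 − 2 = 0
Route 5 has the best Copeland score.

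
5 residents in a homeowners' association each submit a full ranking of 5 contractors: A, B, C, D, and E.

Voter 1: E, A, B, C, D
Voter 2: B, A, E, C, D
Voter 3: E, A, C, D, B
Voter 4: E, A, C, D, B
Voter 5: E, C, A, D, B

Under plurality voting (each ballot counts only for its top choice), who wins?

First-place vote totals:
  A: 0
  B: 1
  C: 0
  D: 0
  E: 4
E has the most first-place votes.

E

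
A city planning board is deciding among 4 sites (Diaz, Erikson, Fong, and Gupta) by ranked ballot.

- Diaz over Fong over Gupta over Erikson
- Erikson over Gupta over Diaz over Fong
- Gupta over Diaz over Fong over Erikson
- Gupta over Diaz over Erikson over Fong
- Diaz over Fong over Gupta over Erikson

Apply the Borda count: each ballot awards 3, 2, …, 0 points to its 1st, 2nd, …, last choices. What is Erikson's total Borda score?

4

Borda scores:
  Diaz: 3 + 1 + 2 + 2 + 3 = 11
  Erikson: 0 + 3 + 0 + 1 + 0 = 4
  Fong: 2 + 0 + 1 + 0 + 2 = 5
  Gupta: 1 + 2 + 3 + 3 + 1 = 10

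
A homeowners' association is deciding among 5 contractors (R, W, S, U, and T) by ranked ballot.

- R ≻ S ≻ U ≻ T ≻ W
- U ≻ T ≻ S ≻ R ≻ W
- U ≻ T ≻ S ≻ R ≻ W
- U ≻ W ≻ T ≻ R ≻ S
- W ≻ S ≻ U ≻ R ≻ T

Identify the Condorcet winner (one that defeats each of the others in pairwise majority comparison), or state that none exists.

U

Head-to-head results (5 voters total):
R vs W: R wins 3–2.
R vs S: S wins 3–2.
R vs U: U wins 4–1.
R vs T: T wins 3–2.
W vs S: S wins 3–2.
W vs U: U wins 4–1.
W vs T: T wins 3–2.
S vs U: U wins 3–2.
S vs T: T wins 3–2.
U vs T: U wins 5–0.
U beats each rival — R (4–1), W (4–1), S (3–2), T (5–0) — so U is the Condorcet winner.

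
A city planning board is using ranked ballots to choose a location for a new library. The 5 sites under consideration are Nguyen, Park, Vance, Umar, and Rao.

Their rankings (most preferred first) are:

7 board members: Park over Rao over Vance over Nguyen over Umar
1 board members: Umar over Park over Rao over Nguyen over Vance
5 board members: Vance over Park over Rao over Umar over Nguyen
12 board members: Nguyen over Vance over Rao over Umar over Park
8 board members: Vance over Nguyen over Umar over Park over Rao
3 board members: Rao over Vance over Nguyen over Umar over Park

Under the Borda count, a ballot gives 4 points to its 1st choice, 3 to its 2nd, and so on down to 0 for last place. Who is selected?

Borda scores:
  Nguyen: 7·1 + 1 + 5·0 + 12·4 + 8·3 + 3·2 = 86
  Park: 7·4 + 3 + 5·3 + 12·0 + 8·1 + 3·0 = 54
  Vance: 7·2 + 0 + 5·4 + 12·3 + 8·4 + 3·3 = 111
  Umar: 7·0 + 4 + 5·1 + 12·1 + 8·2 + 3·1 = 40
  Rao: 7·3 + 2 + 5·2 + 12·2 + 8·0 + 3·4 = 69
Vance has the highest total.

Vance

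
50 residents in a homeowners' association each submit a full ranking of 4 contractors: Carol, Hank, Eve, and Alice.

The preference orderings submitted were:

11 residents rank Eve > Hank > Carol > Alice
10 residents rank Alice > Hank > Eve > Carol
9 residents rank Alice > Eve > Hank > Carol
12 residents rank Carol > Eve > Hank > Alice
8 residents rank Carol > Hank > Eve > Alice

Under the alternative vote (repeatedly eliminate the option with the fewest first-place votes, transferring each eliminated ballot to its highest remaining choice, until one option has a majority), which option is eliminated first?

Hank

Round 1: Carol 20, Alice 19, Eve 11, Hank 0. Hank has the fewest and is eliminated.
Round 2: Carol 20, Alice 19, Eve 11. Eve has the fewest and is eliminated.
Round 3: Carol 31, Alice 19. Carol has a majority.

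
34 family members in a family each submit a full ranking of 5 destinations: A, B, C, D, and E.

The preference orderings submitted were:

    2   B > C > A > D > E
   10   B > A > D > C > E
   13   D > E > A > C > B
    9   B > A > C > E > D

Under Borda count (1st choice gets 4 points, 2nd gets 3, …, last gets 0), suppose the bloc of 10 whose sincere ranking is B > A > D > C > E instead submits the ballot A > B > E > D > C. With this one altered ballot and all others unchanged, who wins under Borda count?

Borda totals with the altered ballot: A 97, B 74, C 37, D 64, E 68.
The winner is unchanged: still A.

A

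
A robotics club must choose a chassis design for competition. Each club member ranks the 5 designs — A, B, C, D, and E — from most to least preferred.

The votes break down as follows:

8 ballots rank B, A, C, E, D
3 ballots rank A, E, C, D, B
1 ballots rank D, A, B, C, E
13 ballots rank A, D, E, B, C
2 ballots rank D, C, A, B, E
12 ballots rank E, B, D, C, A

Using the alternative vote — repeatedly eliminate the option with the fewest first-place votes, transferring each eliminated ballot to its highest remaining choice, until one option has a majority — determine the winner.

A

Round 1: A 16, E 12, B 8, D 3, C 0. C has the fewest and is eliminated.
Round 2: A 16, E 12, B 8, D 3. D has the fewest and is eliminated.
Round 3: A 19, E 12, B 8. B has the fewest and is eliminated.
Round 4: A 27, E 12. A has a majority.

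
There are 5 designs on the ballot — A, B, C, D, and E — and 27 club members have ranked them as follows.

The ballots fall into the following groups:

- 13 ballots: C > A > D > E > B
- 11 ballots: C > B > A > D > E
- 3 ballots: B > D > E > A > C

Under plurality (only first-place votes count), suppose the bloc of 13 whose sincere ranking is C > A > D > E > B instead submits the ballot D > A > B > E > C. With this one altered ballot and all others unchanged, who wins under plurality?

D

First-place totals with the altered ballot: A 0, B 3, C 11, D 13, E 0.
The switch changes the winner from C to D.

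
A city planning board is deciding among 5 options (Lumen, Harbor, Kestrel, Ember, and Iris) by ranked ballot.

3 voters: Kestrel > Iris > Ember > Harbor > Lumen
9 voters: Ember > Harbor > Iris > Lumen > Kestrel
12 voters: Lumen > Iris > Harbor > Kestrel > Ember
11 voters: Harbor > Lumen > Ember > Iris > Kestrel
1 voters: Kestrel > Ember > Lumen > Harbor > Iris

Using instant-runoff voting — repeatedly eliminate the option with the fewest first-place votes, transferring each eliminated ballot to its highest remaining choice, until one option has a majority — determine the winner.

Lumen

Round 1: Lumen 12, Harbor 11, Ember 9, Kestrel 4, Iris 0. Iris has the fewest and is eliminated.
Round 2: Lumen 12, Harbor 11, Ember 9, Kestrel 4. Kestrel has the fewest and is eliminated.
Round 3: Ember 13, Lumen 12, Harbor 11. Harbor has the fewest and is eliminated.
Round 4: Lumen 23, Ember 13. Lumen has a majority.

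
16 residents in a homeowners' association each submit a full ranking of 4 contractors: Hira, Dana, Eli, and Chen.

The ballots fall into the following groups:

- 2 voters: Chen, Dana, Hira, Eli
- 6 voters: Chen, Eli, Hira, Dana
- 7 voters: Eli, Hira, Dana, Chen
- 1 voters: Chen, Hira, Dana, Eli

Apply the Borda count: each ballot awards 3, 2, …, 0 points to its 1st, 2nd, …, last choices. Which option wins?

Borda scores:
  Hira: 2·1 + 6·1 + 7·2 + 2 = 24
  Dana: 2·2 + 6·0 + 7·1 + 1 = 12
  Eli: 2·0 + 6·2 + 7·3 + 0 = 33
  Chen: 2·3 + 6·3 + 7·0 + 3 = 27
Eli has the highest total.

Eli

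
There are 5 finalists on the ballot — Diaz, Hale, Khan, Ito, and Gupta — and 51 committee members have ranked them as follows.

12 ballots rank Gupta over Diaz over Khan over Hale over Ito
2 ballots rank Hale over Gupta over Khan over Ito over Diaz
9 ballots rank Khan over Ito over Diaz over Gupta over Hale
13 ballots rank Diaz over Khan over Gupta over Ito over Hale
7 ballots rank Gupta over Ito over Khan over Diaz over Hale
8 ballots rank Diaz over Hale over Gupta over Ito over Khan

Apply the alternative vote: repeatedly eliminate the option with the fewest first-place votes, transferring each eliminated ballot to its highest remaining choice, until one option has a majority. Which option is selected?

Round 1: Diaz 21, Gupta 19, Khan 9, Hale 2, Ito 0. Ito has the fewest and is eliminated.
Round 2: Diaz 21, Gupta 19, Khan 9, Hale 2. Hale has the fewest and is eliminated.
Round 3: Diaz 21, Gupta 21, Khan 9. Khan has the fewest and is eliminated.
Round 4: Diaz 30, Gupta 21. Diaz has a majority.

Diaz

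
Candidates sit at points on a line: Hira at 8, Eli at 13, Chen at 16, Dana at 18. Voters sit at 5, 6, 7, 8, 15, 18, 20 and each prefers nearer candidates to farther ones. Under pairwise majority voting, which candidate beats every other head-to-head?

Hira

With single-peaked preferences on a line, the Condorcet winner is the candidate closest to the median voter.
The median voter (position 8) is closest to Hira at 8.
Check: Hira vs Chen — voters closer to Hira: 4 of 7.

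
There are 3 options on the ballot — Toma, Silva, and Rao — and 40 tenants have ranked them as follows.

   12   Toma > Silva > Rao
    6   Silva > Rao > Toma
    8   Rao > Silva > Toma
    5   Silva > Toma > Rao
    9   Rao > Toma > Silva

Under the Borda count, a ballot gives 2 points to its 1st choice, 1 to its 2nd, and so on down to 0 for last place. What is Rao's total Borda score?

40

Borda scores:
  Toma: 12·2 + 6·0 + 8·0 + 5·1 + 9·1 = 38
  Silva: 12·1 + 6·2 + 8·1 + 5·2 + 9·0 = 42
  Rao: 12·0 + 6·1 + 8·2 + 5·0 + 9·2 = 40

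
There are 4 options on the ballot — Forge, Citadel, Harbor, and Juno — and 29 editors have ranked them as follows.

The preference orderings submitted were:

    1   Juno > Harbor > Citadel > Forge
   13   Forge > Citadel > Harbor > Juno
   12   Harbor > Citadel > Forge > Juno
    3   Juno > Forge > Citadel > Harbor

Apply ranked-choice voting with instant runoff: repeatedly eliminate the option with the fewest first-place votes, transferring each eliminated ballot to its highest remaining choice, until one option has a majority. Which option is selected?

Round 1: Forge 13, Harbor 12, Juno 4, Citadel 0. Citadel has the fewest and is eliminated.
Round 2: Forge 13, Harbor 12, Juno 4. Juno has the fewest and is eliminated.
Round 3: Forge 16, Harbor 13. Forge has a majority.

Forge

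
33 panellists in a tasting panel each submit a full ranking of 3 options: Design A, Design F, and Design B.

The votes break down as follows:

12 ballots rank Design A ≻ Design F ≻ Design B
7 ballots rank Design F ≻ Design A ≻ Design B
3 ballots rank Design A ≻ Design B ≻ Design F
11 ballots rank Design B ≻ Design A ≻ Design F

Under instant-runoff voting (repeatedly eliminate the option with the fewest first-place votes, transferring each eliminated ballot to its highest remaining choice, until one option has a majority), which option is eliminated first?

Design F

Round 1: Design A 15, Design B 11, Design F 7. Design F has the fewest and is eliminated.
Round 2: Design A 22, Design B 11. Design A has a majority.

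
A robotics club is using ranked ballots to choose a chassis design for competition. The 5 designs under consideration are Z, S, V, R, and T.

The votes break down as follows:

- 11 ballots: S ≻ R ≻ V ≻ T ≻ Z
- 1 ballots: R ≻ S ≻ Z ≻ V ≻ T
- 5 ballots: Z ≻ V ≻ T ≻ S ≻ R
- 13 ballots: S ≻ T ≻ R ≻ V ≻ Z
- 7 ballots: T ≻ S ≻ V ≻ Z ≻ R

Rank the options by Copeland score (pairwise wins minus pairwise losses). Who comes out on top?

S

Pairwise results:
  Z vs S: S wins 32–5.
  Z vs V: V wins 31–6.
  Z vs R: R wins 25–12.
  Z vs T: T wins 31–6.
  S vs V: S wins 32–5.
  S vs R: S wins 36–1.
  S vs T: S wins 25–12.
  V vs R: R wins 25–12.
  V vs T: T wins 20–17.
  R vs T: T wins 25–12.
Copeland scores (wins − losses):
  Z: 0 − 4 = -4
  S: 4 − 0 = 4
  V: 1 − 3 = -2
  R: 2 − 2 = 0
  T: 3 − 1 = 2
S has the best Copeland score.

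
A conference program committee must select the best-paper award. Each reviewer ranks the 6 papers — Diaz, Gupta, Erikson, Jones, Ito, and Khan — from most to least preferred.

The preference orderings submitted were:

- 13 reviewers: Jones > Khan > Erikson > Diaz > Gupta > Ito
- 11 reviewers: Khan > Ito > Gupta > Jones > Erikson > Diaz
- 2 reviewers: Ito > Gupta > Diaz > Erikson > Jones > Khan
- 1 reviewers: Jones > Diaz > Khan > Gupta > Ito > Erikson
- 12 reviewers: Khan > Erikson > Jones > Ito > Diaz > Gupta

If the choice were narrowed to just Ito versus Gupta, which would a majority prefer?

Ito

Ballots ranking Ito above Gupta: 11+2+12 = 25.
Ballots ranking Gupta above Ito: 13+1 = 14.
Ito wins the head-to-head, 25–14.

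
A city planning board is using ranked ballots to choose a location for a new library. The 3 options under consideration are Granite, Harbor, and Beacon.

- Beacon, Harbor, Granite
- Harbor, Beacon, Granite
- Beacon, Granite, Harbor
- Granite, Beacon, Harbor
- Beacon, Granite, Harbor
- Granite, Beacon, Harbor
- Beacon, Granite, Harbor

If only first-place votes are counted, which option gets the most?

First-place vote totals:
  Granite: 2
  Harbor: 1
  Beacon: 4
Beacon has the most first-place votes.

Beacon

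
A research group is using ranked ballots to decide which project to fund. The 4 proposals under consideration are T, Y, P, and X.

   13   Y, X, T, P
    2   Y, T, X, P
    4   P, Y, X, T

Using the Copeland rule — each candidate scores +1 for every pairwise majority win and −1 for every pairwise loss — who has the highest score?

Y

Pairwise results:
  T vs Y: Y wins 19–0.
  T vs P: T wins 15–4.
  T vs X: X wins 17–2.
  Y vs P: Y wins 15–4.
  Y vs X: Y wins 19–0.
  P vs X: X wins 15–4.
Copeland scores (wins − losses):
  T: 1 − 2 = -1
  Y: 3 − 0 = 3
  P: 0 − 3 = -3
  X: 2 − 1 = 1
Y has the best Copeland score.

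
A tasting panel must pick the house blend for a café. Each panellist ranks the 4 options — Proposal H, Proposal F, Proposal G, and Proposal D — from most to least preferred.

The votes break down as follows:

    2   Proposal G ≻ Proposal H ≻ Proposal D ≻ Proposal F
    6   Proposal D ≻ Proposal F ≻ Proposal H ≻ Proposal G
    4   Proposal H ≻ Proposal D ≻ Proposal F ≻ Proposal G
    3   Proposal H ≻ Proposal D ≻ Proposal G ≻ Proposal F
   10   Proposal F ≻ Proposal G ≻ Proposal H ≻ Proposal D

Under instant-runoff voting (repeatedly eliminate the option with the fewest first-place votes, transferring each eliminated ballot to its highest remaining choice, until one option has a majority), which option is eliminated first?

Round 1: Proposal F 10, Proposal H 7, Proposal D 6, Proposal G 2. Proposal G has the fewest and is eliminated.
Round 2: Proposal F 10, Proposal H 9, Proposal D 6. Proposal D has the fewest and is eliminated.
Round 3: Proposal F 16, Proposal H 9. Proposal F has a majority.

Proposal G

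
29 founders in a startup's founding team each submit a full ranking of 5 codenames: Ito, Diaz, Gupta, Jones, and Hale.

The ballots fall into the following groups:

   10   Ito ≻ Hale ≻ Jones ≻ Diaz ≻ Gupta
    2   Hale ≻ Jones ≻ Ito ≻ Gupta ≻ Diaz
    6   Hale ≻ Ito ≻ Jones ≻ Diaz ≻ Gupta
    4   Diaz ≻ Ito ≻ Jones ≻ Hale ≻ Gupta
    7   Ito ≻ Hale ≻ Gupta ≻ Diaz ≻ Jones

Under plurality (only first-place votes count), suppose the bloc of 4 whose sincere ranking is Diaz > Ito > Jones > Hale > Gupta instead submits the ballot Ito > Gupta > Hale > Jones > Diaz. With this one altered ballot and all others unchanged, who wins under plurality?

First-place totals with the altered ballot: Ito 21, Diaz 0, Gupta 0, Jones 0, Hale 8.
The winner is unchanged: still Ito.

Ito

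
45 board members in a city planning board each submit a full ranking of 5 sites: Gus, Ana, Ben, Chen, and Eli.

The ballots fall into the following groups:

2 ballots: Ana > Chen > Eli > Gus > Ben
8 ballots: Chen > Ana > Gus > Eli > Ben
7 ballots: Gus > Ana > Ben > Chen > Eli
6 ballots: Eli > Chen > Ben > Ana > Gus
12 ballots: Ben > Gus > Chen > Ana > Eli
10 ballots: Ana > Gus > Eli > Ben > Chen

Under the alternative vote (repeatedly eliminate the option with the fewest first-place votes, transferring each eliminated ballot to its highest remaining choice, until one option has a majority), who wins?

Round 1: Ana 12, Ben 12, Chen 8, Gus 7, Eli 6. Eli has the fewest and is eliminated.
Round 2: Chen 14, Ana 12, Ben 12, Gus 7. Gus has the fewest and is eliminated.
Round 3: Ana 19, Chen 14, Ben 12. Ben has the fewest and is eliminated.
Round 4: Chen 26, Ana 19. Chen has a majority.

Chen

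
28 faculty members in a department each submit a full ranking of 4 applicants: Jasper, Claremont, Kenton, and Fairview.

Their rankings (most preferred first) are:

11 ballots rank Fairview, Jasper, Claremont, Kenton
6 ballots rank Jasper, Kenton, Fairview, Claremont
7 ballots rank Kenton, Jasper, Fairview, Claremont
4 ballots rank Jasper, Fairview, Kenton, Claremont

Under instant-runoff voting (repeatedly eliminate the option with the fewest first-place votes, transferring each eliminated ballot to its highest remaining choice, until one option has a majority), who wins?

Round 1: Fairview 11, Jasper 10, Kenton 7, Claremont 0. Claremont has the fewest and is eliminated.
Round 2: Fairview 11, Jasper 10, Kenton 7. Kenton has the fewest and is eliminated.
Round 3: Jasper 17, Fairview 11. Jasper has a majority.

Jasper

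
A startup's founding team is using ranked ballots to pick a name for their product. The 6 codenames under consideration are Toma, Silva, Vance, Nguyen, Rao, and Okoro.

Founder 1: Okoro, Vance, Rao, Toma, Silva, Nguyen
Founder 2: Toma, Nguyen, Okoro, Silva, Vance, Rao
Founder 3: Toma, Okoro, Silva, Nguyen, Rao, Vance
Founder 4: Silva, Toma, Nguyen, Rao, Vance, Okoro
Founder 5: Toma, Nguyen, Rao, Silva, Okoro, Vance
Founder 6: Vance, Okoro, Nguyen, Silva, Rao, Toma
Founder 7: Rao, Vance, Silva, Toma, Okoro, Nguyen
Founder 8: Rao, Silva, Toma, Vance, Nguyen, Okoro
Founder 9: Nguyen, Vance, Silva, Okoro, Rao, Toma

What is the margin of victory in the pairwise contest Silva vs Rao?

Ballots ranking Silva above Rao: 5.
Ballots ranking Rao above Silva: 4.
Silva wins 5–4, a margin of 1.

1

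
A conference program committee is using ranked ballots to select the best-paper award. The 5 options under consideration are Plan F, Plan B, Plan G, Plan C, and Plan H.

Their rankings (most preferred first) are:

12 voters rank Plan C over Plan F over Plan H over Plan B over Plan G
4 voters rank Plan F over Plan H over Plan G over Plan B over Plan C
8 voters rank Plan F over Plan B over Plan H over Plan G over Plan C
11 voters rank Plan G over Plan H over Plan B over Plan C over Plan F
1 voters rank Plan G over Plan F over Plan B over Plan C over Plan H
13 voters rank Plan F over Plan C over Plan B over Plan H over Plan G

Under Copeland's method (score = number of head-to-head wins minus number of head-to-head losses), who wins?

Pairwise results:
  Plan F vs Plan B: Plan F wins 38–11.
  Plan F vs Plan G: Plan F wins 37–12.
  Plan F vs Plan C: Plan F wins 26–23.
  Plan F vs Plan H: Plan F wins 38–11.
  Plan B vs Plan G: Plan B wins 33–16.
  Plan B vs Plan C: Plan C wins 25–24.
  Plan B vs Plan H: Plan H wins 27–22.
  Plan G vs Plan C: Plan C wins 25–24.
  Plan G vs Plan H: Plan H wins 37–12.
  Plan C vs Plan H: Plan C wins 26–23.
Copeland scores (wins − losses):
  Plan F: 4 − 0 = 4
  Plan B: 1 − 3 = -2
  Plan G: 0 − 4 = -4
  Plan C: 3 − 1 = 2
  Plan H: 2 − 2 = 0
Plan F has the best Copeland score.

Plan F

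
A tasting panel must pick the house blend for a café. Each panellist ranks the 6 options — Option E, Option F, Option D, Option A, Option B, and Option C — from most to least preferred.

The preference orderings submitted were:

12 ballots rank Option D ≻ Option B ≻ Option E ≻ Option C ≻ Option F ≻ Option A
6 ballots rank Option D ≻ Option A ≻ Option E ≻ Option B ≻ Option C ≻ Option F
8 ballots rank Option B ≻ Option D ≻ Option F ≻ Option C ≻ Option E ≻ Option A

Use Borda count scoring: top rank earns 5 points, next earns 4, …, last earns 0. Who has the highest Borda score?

Option D

Borda scores:
  Option E: 12·3 + 6·3 + 8·1 = 62
  Option F: 12·1 + 6·0 + 8·3 = 36
  Option D: 12·5 + 6·5 + 8·4 = 122
  Option A: 12·0 + 6·4 + 8·0 = 24
  Option B: 12·4 + 6·2 + 8·5 = 100
  Option C: 12·2 + 6·1 + 8·2 = 46
Option D has the highest total.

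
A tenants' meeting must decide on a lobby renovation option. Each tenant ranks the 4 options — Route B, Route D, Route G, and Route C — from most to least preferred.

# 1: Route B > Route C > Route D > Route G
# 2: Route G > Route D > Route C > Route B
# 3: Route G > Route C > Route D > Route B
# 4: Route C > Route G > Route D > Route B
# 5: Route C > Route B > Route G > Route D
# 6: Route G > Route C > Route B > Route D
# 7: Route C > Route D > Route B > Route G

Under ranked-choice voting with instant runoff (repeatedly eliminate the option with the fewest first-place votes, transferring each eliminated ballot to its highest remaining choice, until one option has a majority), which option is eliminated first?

Route D

Round 1: Route G 3, Route C 3, Route B 1, Route D 0. Route D has the fewest and is eliminated.
Round 2: Route G 3, Route C 3, Route B 1. Route B has the fewest and is eliminated.
Round 3: Route C 4, Route G 3. Route C has a majority.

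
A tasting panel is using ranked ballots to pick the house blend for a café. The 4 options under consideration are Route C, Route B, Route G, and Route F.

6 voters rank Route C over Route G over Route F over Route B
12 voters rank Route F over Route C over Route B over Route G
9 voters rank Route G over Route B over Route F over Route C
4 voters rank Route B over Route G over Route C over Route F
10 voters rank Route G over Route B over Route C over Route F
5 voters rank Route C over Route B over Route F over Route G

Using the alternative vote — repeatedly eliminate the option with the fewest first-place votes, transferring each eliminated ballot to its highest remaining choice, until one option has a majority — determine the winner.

Round 1: Route G 19, Route F 12, Route C 11, Route B 4. Route B has the fewest and is eliminated.
Round 2: Route G 23, Route F 12, Route C 11. Route C has the fewest and is eliminated.
Round 3: Route G 29, Route F 17. Route G has a majority.

Route G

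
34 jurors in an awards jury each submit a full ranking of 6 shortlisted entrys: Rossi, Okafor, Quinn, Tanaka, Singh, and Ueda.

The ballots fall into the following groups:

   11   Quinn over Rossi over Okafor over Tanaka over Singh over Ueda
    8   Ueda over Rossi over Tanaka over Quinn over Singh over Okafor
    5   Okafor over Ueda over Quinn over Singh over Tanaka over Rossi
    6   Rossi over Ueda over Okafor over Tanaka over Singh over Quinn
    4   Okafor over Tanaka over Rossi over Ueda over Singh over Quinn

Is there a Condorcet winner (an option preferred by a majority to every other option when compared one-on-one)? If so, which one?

Rossi

Head-to-head results (34 voters total):
Rossi vs Okafor: Rossi wins 25–9.
Rossi vs Quinn: Rossi wins 18–16.
Rossi vs Tanaka: Rossi wins 25–9.
Rossi vs Singh: Rossi wins 29–5.
Rossi vs Ueda: Rossi wins 21–13.
Okafor vs Quinn: Quinn wins 19–15.
Okafor vs Tanaka: Okafor wins 26–8.
Okafor vs Singh: Okafor wins 26–8.
Okafor vs Ueda: Okafor wins 20–14.
Quinn vs Tanaka: Tanaka wins 18–16.
Quinn vs Singh: Quinn wins 24–10.
Quinn vs Ueda: Ueda wins 23–11.
Tanaka vs Singh: Tanaka wins 29–5.
Tanaka vs Ueda: Ueda wins 19–15.
Singh vs Ueda: Ueda wins 23–11.
Rossi beats each rival — Okafor (25–9), Quinn (18–16), Tanaka (25–9), Singh (29–5), Ueda (21–13) — so Rossi is the Condorcet winner.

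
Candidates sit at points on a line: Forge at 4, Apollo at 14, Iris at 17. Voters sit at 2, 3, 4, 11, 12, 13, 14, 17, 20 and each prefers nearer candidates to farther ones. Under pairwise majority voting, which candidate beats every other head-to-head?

With single-peaked preferences on a line, the Condorcet winner is the candidate closest to the median voter.
The median voter (position 12) is closest to Apollo at 14.
Check: Apollo vs Forge — voters closer to Apollo: 6 of 9.

Apollo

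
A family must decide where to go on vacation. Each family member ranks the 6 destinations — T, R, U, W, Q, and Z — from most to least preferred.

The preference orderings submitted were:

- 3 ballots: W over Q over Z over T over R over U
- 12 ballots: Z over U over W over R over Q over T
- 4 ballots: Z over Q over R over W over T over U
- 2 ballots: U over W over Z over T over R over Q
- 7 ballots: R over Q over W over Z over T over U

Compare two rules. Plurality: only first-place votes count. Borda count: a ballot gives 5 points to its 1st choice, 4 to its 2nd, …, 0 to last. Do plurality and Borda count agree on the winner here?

Yes

Plurality first-place counts: T 0, R 7, U 2, W 3, Q 0, Z 16 → Z.
Borda totals: T 21, R 76, U 58, W 88, Q 68, Z 109 → Z.
The two rules agree on Z.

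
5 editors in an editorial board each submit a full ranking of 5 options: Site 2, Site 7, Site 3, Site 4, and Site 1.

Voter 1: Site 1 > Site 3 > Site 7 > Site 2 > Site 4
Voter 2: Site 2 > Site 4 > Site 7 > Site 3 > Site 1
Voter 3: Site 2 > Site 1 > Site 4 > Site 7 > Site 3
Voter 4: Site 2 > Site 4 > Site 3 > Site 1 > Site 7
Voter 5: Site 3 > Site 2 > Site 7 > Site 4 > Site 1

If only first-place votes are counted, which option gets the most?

Site 2

First-place vote totals:
  Site 2: 3
  Site 7: 0
  Site 3: 1
  Site 4: 0
  Site 1: 1
Site 2 has the most first-place votes.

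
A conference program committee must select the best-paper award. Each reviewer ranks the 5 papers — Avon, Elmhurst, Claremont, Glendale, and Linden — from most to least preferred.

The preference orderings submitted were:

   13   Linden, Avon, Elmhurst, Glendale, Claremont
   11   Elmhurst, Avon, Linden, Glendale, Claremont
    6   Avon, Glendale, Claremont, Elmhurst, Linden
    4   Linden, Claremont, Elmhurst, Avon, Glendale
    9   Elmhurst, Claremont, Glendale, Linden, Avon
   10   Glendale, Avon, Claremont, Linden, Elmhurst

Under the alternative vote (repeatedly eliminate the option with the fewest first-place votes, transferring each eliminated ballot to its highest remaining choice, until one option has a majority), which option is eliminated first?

Claremont

Round 1: Elmhurst 20, Linden 17, Glendale 10, Avon 6, Claremont 0. Claremont has the fewest and is eliminated.
Round 2: Elmhurst 20, Linden 17, Glendale 10, Avon 6. Avon has the fewest and is eliminated.
Round 3: Elmhurst 20, Linden 17, Glendale 16. Glendale has the fewest and is eliminated.
Round 4: Linden 27, Elmhurst 26. Linden has a majority.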